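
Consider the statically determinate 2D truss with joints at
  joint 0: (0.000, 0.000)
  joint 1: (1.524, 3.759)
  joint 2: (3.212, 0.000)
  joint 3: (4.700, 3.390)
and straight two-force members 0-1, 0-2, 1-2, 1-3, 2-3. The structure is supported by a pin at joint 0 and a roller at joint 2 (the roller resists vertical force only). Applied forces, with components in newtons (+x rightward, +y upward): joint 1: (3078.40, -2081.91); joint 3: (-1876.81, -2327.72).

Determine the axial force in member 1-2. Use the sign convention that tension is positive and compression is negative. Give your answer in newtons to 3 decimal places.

N=4 nodes, M=5 members, R=3 reactions → 2N=8, M+R=8
member 0 (0-1): L=4.0562, (cx,cy)=(0.3757,0.9267)
member 1 (0-2): L=3.2120, (cx,cy)=(1.0000,0.0000)
member 2 (1-2): L=4.1206, (cx,cy)=(0.4096,-0.9122)
member 3 (1-3): L=3.1974, (cx,cy)=(0.9933,-0.1154)
member 4 (2-3): L=3.7022, (cx,cy)=(0.4019,0.9157)
solve A·x = −loads:
  F[0-1] = +1733.0484 N (tension)
  F[0-2] = +550.4451 N (tension)
  F[1-2] = -3939.1401 N (compression)
  F[1-3] = -819.0667 N (compression)
  F[2-3] = -2645.3179 N (compression)
  Rx@0 = -1201.5900 N
  Ry@0 = -1606.0719 N
  Ry@2 = +6015.7019 N

-3939.140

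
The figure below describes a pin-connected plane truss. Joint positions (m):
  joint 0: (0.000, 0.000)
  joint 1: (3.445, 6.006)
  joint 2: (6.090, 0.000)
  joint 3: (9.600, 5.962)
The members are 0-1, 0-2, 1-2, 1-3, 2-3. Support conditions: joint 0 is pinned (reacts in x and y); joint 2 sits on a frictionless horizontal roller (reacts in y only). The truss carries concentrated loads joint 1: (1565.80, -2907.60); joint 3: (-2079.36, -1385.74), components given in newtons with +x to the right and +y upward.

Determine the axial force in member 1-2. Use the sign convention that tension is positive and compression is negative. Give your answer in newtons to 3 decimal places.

N=4 nodes, M=5 members, R=3 reactions → 2N=8, M+R=8
member 0 (0-1): L=6.9239, (cx,cy)=(0.4976,0.8674)
member 1 (0-2): L=6.0900, (cx,cy)=(1.0000,0.0000)
member 2 (1-2): L=6.5626, (cx,cy)=(0.4030,-0.9152)
member 3 (1-3): L=6.1552, (cx,cy)=(1.0000,-0.0071)
member 4 (2-3): L=6.9185, (cx,cy)=(0.5073,0.8617)
solve A·x = −loads:
  F[0-1] = -1101.6411 N (compression)
  F[0-2] = +34.5656 N (tension)
  F[1-2] = -2123.0797 N (compression)
  F[1-3] = -1258.2719 N (compression)
  F[2-3] = -1618.4942 N (compression)
  Rx@0 = +513.5600 N
  Ry@0 = +955.6000 N
  Ry@2 = +3337.7400 N

-2123.080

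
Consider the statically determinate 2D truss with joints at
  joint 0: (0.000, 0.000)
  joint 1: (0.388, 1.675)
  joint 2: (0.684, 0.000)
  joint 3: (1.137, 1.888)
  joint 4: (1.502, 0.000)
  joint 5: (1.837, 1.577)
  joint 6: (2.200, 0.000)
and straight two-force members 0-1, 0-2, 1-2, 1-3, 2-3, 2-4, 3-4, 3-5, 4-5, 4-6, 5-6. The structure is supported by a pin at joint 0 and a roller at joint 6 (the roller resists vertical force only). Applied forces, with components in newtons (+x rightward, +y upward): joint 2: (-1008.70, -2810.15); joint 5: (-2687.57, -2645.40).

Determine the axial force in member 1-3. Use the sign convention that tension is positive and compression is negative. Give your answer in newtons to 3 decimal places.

N=7 nodes, M=11 members, R=3 reactions → 2N=14, M+R=14
member 0 (0-1): L=1.7194, (cx,cy)=(0.2257,0.9742)
member 1 (0-2): L=0.6840, (cx,cy)=(1.0000,0.0000)
member 2 (1-2): L=1.7010, (cx,cy)=(0.1740,-0.9847)
member 3 (1-3): L=0.7787, (cx,cy)=(0.9619,0.2735)
member 4 (2-3): L=1.9416, (cx,cy)=(0.2333,0.9724)
member 5 (2-4): L=0.8180, (cx,cy)=(1.0000,0.0000)
member 6 (3-4): L=1.9230, (cx,cy)=(0.1898,-0.9818)
member 7 (3-5): L=0.7660, (cx,cy)=(0.9139,-0.4060)
member 8 (4-5): L=1.6122, (cx,cy)=(0.2078,0.9782)
member 9 (4-6): L=0.6980, (cx,cy)=(1.0000,0.0000)
member 10 (5-6): L=1.6182, (cx,cy)=(0.2243,-0.9745)
solve A·x = −loads:
  F[0-1] = -4413.2811 N (compression)
  F[0-2] = -2700.3403 N (compression)
  F[1-2] = +3883.2929 N (tension)
  F[1-3] = -1737.9832 N (compression)
  F[2-3] = -1042.6683 N (compression)
  F[2-4] = -772.5996 N (compression)
  F[3-4] = +2607.3640 N (tension)
  F[3-5] = -2637.0170 N (compression)
  F[4-5] = -2617.0865 N (compression)
  F[4-6] = +266.1182 N (tension)
  F[5-6] = -1186.3439 N (compression)
  Rx@0 = +3696.2700 N
  Ry@0 = +4299.4389 N
  Ry@6 = +1156.1111 N

-1737.983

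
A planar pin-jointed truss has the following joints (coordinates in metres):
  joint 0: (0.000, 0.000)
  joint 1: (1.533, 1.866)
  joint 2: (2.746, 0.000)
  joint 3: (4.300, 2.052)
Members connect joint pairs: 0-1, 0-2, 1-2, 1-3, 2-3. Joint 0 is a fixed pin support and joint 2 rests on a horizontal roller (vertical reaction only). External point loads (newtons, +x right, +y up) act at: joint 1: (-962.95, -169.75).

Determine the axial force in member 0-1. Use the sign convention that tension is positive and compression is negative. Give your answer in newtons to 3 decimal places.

N=4 nodes, M=5 members, R=3 reactions → 2N=8, M+R=8
member 0 (0-1): L=2.4150, (cx,cy)=(0.6348,0.7727)
member 1 (0-2): L=2.7460, (cx,cy)=(1.0000,0.0000)
member 2 (1-2): L=2.2256, (cx,cy)=(0.5450,-0.8384)
member 3 (1-3): L=2.7732, (cx,cy)=(0.9977,0.0671)
member 4 (2-3): L=2.5740, (cx,cy)=(0.6037,0.7972)
solve A·x = −loads:
  F[0-1] = -943.9080 N (compression)
  F[0-2] = -363.7644 N (compression)
  F[1-2] = +667.4332 N (tension)
  F[1-3] = -0.0000 N (compression)
  F[2-3] = +0.0000 N (tension)
  Rx@0 = +962.9500 N
  Ry@0 = +729.3414 N
  Ry@2 = -559.5914 N

-943.908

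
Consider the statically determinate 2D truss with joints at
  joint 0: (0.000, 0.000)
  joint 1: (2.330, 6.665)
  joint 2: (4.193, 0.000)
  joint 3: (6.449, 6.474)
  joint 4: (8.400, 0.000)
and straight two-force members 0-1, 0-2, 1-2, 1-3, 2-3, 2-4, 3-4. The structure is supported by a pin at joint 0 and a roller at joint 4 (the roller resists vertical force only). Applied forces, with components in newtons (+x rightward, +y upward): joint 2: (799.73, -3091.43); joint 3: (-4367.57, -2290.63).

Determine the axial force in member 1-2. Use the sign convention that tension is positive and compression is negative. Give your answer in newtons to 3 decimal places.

5822.376

N=5 nodes, M=7 members, R=3 reactions → 2N=10, M+R=10
member 0 (0-1): L=7.0605, (cx,cy)=(0.3300,0.9440)
member 1 (0-2): L=4.1930, (cx,cy)=(1.0000,0.0000)
member 2 (1-2): L=6.9205, (cx,cy)=(0.2692,-0.9631)
member 3 (1-3): L=4.1234, (cx,cy)=(0.9989,-0.0463)
member 4 (2-3): L=6.8558, (cx,cy)=(0.3291,0.9443)
member 5 (2-4): L=4.2070, (cx,cy)=(1.0000,0.0000)
member 6 (3-4): L=6.7616, (cx,cy)=(0.2885,-0.9575)
solve A·x = −loads:
  F[0-1] = -5769.6852 N (compression)
  F[0-2] = -1663.8242 N (compression)
  F[1-2] = +5822.3755 N (tension)
  F[1-3] = -3475.1360 N (compression)
  F[2-3] = -2664.3927 N (compression)
  F[2-4] = -19.4093 N (compression)
  F[3-4] = +67.2669 N (tension)
  Rx@0 = +3567.8400 N
  Ry@0 = +5446.4659 N
  Ry@4 = -64.4059 N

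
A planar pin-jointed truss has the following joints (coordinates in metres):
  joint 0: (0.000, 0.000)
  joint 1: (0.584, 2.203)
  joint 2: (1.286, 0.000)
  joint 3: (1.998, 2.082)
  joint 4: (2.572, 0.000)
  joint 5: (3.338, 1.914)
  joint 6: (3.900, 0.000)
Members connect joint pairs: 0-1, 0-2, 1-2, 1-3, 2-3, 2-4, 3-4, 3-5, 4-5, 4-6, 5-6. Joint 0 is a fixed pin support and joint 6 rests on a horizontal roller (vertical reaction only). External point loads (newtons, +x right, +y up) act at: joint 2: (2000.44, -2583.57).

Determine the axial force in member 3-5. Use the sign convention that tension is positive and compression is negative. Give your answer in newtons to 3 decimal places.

-567.254

N=7 nodes, M=11 members, R=3 reactions → 2N=14, M+R=14
member 0 (0-1): L=2.2791, (cx,cy)=(0.2562,0.9666)
member 1 (0-2): L=1.2860, (cx,cy)=(1.0000,0.0000)
member 2 (1-2): L=2.3121, (cx,cy)=(0.3036,-0.9528)
member 3 (1-3): L=1.4192, (cx,cy)=(0.9964,-0.0853)
member 4 (2-3): L=2.2004, (cx,cy)=(0.3236,0.9462)
member 5 (2-4): L=1.2860, (cx,cy)=(1.0000,0.0000)
member 6 (3-4): L=2.1597, (cx,cy)=(0.2658,-0.9640)
member 7 (3-5): L=1.3505, (cx,cy)=(0.9922,-0.1244)
member 8 (4-5): L=2.0616, (cx,cy)=(0.3716,0.9284)
member 9 (4-6): L=1.3280, (cx,cy)=(1.0000,0.0000)
member 10 (5-6): L=1.9948, (cx,cy)=(0.2817,-0.9595)
solve A·x = −loads:
  F[0-1] = -1791.4668 N (compression)
  F[0-2] = +2459.4895 N (tension)
  F[1-2] = +1910.7790 N (tension)
  F[1-3] = -1042.9871 N (compression)
  F[2-3] = +806.3716 N (tension)
  F[2-4] = +778.2630 N (tension)
  F[3-4] = -810.5005 N (compression)
  F[3-5] = -567.2540 N (compression)
  F[4-5] = +841.6000 N (tension)
  F[4-6] = +250.1445 N (tension)
  F[5-6] = -887.8809 N (compression)
  Rx@0 = -2000.4400 N
  Ry@0 = +1731.6544 N
  Ry@6 = +851.9156 N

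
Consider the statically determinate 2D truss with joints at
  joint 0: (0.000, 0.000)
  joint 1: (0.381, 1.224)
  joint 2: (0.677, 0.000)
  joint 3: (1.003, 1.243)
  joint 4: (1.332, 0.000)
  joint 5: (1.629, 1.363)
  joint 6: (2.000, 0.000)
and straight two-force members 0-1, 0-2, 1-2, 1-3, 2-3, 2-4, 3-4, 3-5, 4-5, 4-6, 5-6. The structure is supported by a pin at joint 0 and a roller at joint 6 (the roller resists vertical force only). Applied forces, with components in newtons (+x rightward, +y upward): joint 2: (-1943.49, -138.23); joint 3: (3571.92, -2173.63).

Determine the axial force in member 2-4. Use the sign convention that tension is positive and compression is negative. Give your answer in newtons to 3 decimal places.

2692.473

N=7 nodes, M=11 members, R=3 reactions → 2N=14, M+R=14
member 0 (0-1): L=1.2819, (cx,cy)=(0.2972,0.9548)
member 1 (0-2): L=0.6770, (cx,cy)=(1.0000,0.0000)
member 2 (1-2): L=1.2593, (cx,cy)=(0.2351,-0.9720)
member 3 (1-3): L=0.6223, (cx,cy)=(0.9995,0.0305)
member 4 (2-3): L=1.2850, (cx,cy)=(0.2537,0.9673)
member 5 (2-4): L=0.6550, (cx,cy)=(1.0000,0.0000)
member 6 (3-4): L=1.2858, (cx,cy)=(0.2559,-0.9667)
member 7 (3-5): L=0.6374, (cx,cy)=(0.9821,0.1883)
member 8 (4-5): L=1.3950, (cx,cy)=(0.2129,0.9771)
member 9 (4-6): L=0.6680, (cx,cy)=(1.0000,0.0000)
member 10 (5-6): L=1.4126, (cx,cy)=(0.2626,-0.9649)
solve A·x = −loads:
  F[0-1] = +1094.4081 N (tension)
  F[0-2] = +1303.1623 N (tension)
  F[1-2] = -1057.0451 N (compression)
  F[1-3] = +573.9986 N (tension)
  F[2-3] = +1205.0822 N (tension)
  F[2-4] = +2692.4732 N (tension)
  F[3-4] = -3812.8543 N (compression)
  F[3-5] = -1748.1334 N (compression)
  F[4-5] = +3772.4190 N (tension)
  F[4-6] = +913.7037 N (tension)
  F[5-6] = -3478.9451 N (compression)
  Rx@0 = -1628.4300 N
  Ry@0 = -1044.9546 N
  Ry@6 = +3356.8146 N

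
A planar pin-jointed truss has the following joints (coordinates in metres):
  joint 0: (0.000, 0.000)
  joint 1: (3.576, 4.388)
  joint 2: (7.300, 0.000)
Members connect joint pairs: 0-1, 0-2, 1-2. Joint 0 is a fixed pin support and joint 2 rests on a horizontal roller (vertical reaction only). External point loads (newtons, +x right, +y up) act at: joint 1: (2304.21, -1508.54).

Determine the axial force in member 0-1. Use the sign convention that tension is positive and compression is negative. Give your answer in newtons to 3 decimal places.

793.991

N=3 nodes, M=3 members, R=3 reactions → 2N=6, M+R=6
member 0 (0-1): L=5.6606, (cx,cy)=(0.6317,0.7752)
member 1 (0-2): L=7.3000, (cx,cy)=(1.0000,0.0000)
member 2 (1-2): L=5.7552, (cx,cy)=(0.6471,-0.7624)
solve A·x = −loads:
  F[0-1] = +793.9913 N (tension)
  F[0-2] = +1802.6172 N (tension)
  F[1-2] = -2785.8443 N (compression)
  Rx@0 = -2304.2100 N
  Ry@0 = -615.4891 N
  Ry@2 = +2124.0291 N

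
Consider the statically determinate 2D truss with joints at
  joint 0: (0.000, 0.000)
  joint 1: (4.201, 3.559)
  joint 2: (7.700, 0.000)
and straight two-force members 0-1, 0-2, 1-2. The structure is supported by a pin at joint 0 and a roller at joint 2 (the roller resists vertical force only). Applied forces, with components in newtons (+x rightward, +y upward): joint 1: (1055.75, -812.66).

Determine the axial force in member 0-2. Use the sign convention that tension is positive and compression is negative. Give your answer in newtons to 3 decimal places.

915.649

N=3 nodes, M=3 members, R=3 reactions → 2N=6, M+R=6
member 0 (0-1): L=5.5059, (cx,cy)=(0.7630,0.6464)
member 1 (0-2): L=7.7000, (cx,cy)=(1.0000,0.0000)
member 2 (1-2): L=4.9909, (cx,cy)=(0.7011,-0.7131)
solve A·x = −loads:
  F[0-1] = +183.6183 N (tension)
  F[0-2] = +915.6492 N (tension)
  F[1-2] = -1306.0732 N (compression)
  Rx@0 = -1055.7500 N
  Ry@0 = -118.6905 N
  Ry@2 = +931.3505 N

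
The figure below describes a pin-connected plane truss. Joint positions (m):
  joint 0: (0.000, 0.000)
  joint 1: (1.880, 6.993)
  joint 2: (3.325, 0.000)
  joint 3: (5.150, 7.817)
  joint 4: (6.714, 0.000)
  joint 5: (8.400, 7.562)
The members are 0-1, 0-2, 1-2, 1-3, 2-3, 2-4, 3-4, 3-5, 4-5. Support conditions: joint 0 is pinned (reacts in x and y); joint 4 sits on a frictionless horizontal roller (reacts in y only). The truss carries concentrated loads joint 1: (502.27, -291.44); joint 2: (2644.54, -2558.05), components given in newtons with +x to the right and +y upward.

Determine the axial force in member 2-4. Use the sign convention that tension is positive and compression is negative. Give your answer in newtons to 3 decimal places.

374.460

N=6 nodes, M=9 members, R=3 reactions → 2N=12, M+R=12
member 0 (0-1): L=7.2413, (cx,cy)=(0.2596,0.9657)
member 1 (0-2): L=3.3250, (cx,cy)=(1.0000,0.0000)
member 2 (1-2): L=7.1407, (cx,cy)=(0.2024,-0.9793)
member 3 (1-3): L=3.3722, (cx,cy)=(0.9697,0.2443)
member 4 (2-3): L=8.0272, (cx,cy)=(0.2274,0.9738)
member 5 (2-4): L=3.3890, (cx,cy)=(1.0000,0.0000)
member 6 (3-4): L=7.9719, (cx,cy)=(0.1962,-0.9806)
member 7 (3-5): L=3.2600, (cx,cy)=(0.9969,-0.0782)
member 8 (4-5): L=7.7477, (cx,cy)=(0.2176,0.9760)
solve A·x = −loads:
  F[0-1] = -1012.6314 N (compression)
  F[0-2] = +3409.7112 N (tension)
  F[1-2] = +479.1354 N (tension)
  F[1-3] = -889.0795 N (compression)
  F[2-3] = +2144.9991 N (tension)
  F[2-4] = +374.4599 N (tension)
  F[3-4] = -1908.6742 N (compression)
  F[3-5] = -0.0000 N (tension)
  F[4-5] = +0.0000 N (tension)
  Rx@0 = -3146.8100 N
  Ry@0 = +977.9086 N
  Ry@4 = +1871.5814 N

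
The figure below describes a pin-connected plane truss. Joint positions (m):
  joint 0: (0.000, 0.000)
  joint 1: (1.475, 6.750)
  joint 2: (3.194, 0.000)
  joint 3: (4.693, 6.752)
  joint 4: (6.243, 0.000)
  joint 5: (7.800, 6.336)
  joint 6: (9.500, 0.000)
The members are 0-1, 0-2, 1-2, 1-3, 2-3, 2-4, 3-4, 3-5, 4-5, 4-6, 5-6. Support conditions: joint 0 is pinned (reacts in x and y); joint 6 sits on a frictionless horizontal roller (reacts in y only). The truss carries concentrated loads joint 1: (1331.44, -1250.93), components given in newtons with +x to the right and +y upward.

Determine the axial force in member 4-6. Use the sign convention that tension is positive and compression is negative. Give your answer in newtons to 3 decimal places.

305.937

N=7 nodes, M=11 members, R=3 reactions → 2N=14, M+R=14
member 0 (0-1): L=6.9093, (cx,cy)=(0.2135,0.9769)
member 1 (0-2): L=3.1940, (cx,cy)=(1.0000,0.0000)
member 2 (1-2): L=6.9654, (cx,cy)=(0.2468,-0.9691)
member 3 (1-3): L=3.2180, (cx,cy)=(1.0000,0.0006)
member 4 (2-3): L=6.9164, (cx,cy)=(0.2167,0.9762)
member 5 (2-4): L=3.0490, (cx,cy)=(1.0000,0.0000)
member 6 (3-4): L=6.9276, (cx,cy)=(0.2237,-0.9746)
member 7 (3-5): L=3.1347, (cx,cy)=(0.9912,-0.1327)
member 8 (4-5): L=6.5245, (cx,cy)=(0.2386,0.9711)
member 9 (4-6): L=3.2570, (cx,cy)=(1.0000,0.0000)
member 10 (5-6): L=6.5601, (cx,cy)=(0.2591,-0.9658)
solve A·x = −loads:
  F[0-1] = -113.2953 N (compression)
  F[0-2] = +1355.6264 N (tension)
  F[1-2] = -1177.3242 N (compression)
  F[1-3] = -1065.0752 N (compression)
  F[2-3] = +1168.6867 N (tension)
  F[2-4] = +811.7839 N (tension)
  F[3-4] = -1091.9500 N (compression)
  F[3-5] = -572.5328 N (compression)
  F[4-5] = +1095.9306 N (tension)
  F[4-6] = +305.9374 N (tension)
  F[5-6] = -1180.5760 N (compression)
  Rx@0 = -1331.4400 N
  Ry@0 = +110.6835 N
  Ry@6 = +1140.2465 N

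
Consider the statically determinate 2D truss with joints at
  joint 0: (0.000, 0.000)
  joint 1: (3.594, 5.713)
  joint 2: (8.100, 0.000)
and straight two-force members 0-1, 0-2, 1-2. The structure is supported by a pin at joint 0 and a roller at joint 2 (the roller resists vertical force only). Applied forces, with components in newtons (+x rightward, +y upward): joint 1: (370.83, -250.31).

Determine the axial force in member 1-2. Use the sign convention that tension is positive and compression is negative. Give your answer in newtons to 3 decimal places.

-474.565

N=3 nodes, M=3 members, R=3 reactions → 2N=6, M+R=6
member 0 (0-1): L=6.7495, (cx,cy)=(0.5325,0.8464)
member 1 (0-2): L=8.1000, (cx,cy)=(1.0000,0.0000)
member 2 (1-2): L=7.2762, (cx,cy)=(0.6193,-0.7852)
solve A·x = −loads:
  F[0-1] = +144.4915 N (tension)
  F[0-2] = +293.8902 N (tension)
  F[1-2] = -474.5650 N (compression)
  Rx@0 = -370.8300 N
  Ry@0 = -122.3031 N
  Ry@2 = +372.6131 N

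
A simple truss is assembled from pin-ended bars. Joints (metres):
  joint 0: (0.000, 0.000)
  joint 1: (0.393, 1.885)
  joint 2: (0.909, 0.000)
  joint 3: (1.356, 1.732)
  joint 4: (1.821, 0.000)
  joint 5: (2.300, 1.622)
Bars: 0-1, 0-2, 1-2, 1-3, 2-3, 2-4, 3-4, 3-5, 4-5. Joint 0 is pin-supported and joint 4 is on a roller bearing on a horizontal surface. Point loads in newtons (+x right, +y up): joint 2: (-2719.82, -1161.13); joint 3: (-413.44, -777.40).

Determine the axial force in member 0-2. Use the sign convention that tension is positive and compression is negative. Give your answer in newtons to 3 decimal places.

-2888.648

N=6 nodes, M=9 members, R=3 reactions → 2N=12, M+R=12
member 0 (0-1): L=1.9255, (cx,cy)=(0.2041,0.9790)
member 1 (0-2): L=0.9090, (cx,cy)=(1.0000,0.0000)
member 2 (1-2): L=1.9543, (cx,cy)=(0.2640,-0.9645)
member 3 (1-3): L=0.9751, (cx,cy)=(0.9876,-0.1569)
member 4 (2-3): L=1.7888, (cx,cy)=(0.2499,0.9683)
member 5 (2-4): L=0.9120, (cx,cy)=(1.0000,0.0000)
member 6 (3-4): L=1.7933, (cx,cy)=(0.2593,-0.9658)
member 7 (3-5): L=0.9504, (cx,cy)=(0.9933,-0.1157)
member 8 (4-5): L=1.6912, (cx,cy)=(0.2832,0.9591)
solve A·x = −loads:
  F[0-1] = -1198.4954 N (compression)
  F[0-2] = -2888.6478 N (compression)
  F[1-2] = +1313.8672 N (tension)
  F[1-3] = -598.9270 N (compression)
  F[2-3] = -109.5922 N (compression)
  F[2-4] = +205.4545 N (tension)
  F[3-4] = -792.3627 N (compression)
  F[3-5] = -0.0000 N (compression)
  F[4-5] = +0.0000 N (tension)
  Rx@0 = +3133.2600 N
  Ry@0 = +1173.2672 N
  Ry@4 = +765.2628 N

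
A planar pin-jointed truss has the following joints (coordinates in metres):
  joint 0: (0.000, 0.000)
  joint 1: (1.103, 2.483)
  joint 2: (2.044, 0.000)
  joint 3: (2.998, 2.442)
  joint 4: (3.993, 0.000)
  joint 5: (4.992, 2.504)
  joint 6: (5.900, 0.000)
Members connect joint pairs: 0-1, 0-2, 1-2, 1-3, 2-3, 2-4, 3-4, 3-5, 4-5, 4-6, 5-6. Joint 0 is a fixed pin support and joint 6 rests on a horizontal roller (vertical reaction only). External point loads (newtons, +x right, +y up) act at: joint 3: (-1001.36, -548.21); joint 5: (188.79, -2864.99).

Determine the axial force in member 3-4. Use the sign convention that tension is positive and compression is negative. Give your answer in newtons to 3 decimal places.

N=7 nodes, M=11 members, R=3 reactions → 2N=14, M+R=14
member 0 (0-1): L=2.7170, (cx,cy)=(0.4060,0.9139)
member 1 (0-2): L=2.0440, (cx,cy)=(1.0000,0.0000)
member 2 (1-2): L=2.6553, (cx,cy)=(0.3544,-0.9351)
member 3 (1-3): L=1.8954, (cx,cy)=(0.9998,-0.0216)
member 4 (2-3): L=2.6217, (cx,cy)=(0.3639,0.9314)
member 5 (2-4): L=1.9490, (cx,cy)=(1.0000,0.0000)
member 6 (3-4): L=2.6369, (cx,cy)=(0.3773,-0.9261)
member 7 (3-5): L=1.9950, (cx,cy)=(0.9995,0.0311)
member 8 (4-5): L=2.6959, (cx,cy)=(0.3706,0.9288)
member 9 (4-6): L=1.9070, (cx,cy)=(1.0000,0.0000)
member 10 (5-6): L=2.6635, (cx,cy)=(0.3409,-0.9401)
solve A·x = −loads:
  F[0-1] = -1143.3570 N (compression)
  F[0-2] = -348.4040 N (compression)
  F[1-2] = +1137.4856 N (tension)
  F[1-3] = -867.4731 N (compression)
  F[2-3] = -1141.9498 N (compression)
  F[2-4] = +470.2346 N (tension)
  F[3-4] = +520.2956 N (tension)
  F[3-5] = -478.0002 N (compression)
  F[4-5] = -518.7656 N (compression)
  F[4-6] = +858.7927 N (tension)
  F[5-6] = -2519.2006 N (compression)
  Rx@0 = +812.5700 N
  Ry@0 = +1044.8995 N
  Ry@6 = +2368.3005 N

520.296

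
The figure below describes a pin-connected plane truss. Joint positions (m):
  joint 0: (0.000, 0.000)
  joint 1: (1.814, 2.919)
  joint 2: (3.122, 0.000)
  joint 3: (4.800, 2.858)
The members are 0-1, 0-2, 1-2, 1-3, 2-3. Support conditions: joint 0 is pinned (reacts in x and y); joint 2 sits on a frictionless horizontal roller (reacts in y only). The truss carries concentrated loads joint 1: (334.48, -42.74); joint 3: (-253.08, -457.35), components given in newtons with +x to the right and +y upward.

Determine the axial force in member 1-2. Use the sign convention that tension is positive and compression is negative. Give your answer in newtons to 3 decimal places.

N=4 nodes, M=5 members, R=3 reactions → 2N=8, M+R=8
member 0 (0-1): L=3.4367, (cx,cy)=(0.5278,0.8494)
member 1 (0-2): L=3.1220, (cx,cy)=(1.0000,0.0000)
member 2 (1-2): L=3.1987, (cx,cy)=(0.4089,-0.9126)
member 3 (1-3): L=2.9866, (cx,cy)=(0.9998,-0.0204)
member 4 (2-3): L=3.3142, (cx,cy)=(0.5063,0.8624)
solve A·x = −loads:
  F[0-1] = +363.7598 N (tension)
  F[0-2] = -110.6020 N (compression)
  F[1-2] = -385.7371 N (compression)
  F[1-3] = +15.2613 N (tension)
  F[2-3] = -529.9899 N (compression)
  Rx@0 = -81.4000 N
  Ry@0 = -308.9602 N
  Ry@2 = +809.0502 N

-385.737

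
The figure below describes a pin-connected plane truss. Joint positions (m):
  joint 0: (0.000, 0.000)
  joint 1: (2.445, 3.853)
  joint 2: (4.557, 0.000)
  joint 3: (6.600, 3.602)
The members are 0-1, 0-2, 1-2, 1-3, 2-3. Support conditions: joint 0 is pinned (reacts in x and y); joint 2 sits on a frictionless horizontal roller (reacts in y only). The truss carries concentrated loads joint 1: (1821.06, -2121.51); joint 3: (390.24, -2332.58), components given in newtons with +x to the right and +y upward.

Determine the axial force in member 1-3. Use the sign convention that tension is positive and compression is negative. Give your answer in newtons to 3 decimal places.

1659.507

N=4 nodes, M=5 members, R=3 reactions → 2N=8, M+R=8
member 0 (0-1): L=4.5633, (cx,cy)=(0.5358,0.8443)
member 1 (0-2): L=4.5570, (cx,cy)=(1.0000,0.0000)
member 2 (1-2): L=4.3939, (cx,cy)=(0.4807,-0.8769)
member 3 (1-3): L=4.1626, (cx,cy)=(0.9982,-0.0603)
member 4 (2-3): L=4.1410, (cx,cy)=(0.4934,0.8698)
solve A·x = −loads:
  F[0-1] = +2262.9231 N (tension)
  F[0-2] = +998.8317 N (tension)
  F[1-2] = -4712.3483 N (compression)
  F[1-3] = +1659.5074 N (tension)
  F[2-3] = -2566.6120 N (compression)
  Rx@0 = -2211.3000 N
  Ry@0 = -1910.6913 N
  Ry@2 = +6364.7813 N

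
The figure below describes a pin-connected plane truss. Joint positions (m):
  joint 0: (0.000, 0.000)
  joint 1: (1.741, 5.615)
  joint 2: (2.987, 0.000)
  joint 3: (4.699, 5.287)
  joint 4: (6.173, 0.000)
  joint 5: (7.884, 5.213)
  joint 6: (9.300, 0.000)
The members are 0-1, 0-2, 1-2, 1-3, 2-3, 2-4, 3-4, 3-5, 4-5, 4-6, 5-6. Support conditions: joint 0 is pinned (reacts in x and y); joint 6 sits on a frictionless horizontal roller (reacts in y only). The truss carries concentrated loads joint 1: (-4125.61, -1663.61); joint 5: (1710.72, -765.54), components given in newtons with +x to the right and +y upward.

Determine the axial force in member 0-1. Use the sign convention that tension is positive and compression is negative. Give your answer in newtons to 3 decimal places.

-3141.637

N=7 nodes, M=11 members, R=3 reactions → 2N=14, M+R=14
member 0 (0-1): L=5.8787, (cx,cy)=(0.2962,0.9551)
member 1 (0-2): L=2.9870, (cx,cy)=(1.0000,0.0000)
member 2 (1-2): L=5.7516, (cx,cy)=(0.2166,-0.9763)
member 3 (1-3): L=2.9761, (cx,cy)=(0.9939,-0.1102)
member 4 (2-3): L=5.5573, (cx,cy)=(0.3081,0.9514)
member 5 (2-4): L=3.1860, (cx,cy)=(1.0000,0.0000)
member 6 (3-4): L=5.4886, (cx,cy)=(0.2686,-0.9633)
member 7 (3-5): L=3.1859, (cx,cy)=(0.9997,-0.0232)
member 8 (4-5): L=5.4866, (cx,cy)=(0.3119,0.9501)
member 9 (4-6): L=3.1270, (cx,cy)=(1.0000,0.0000)
member 10 (5-6): L=5.4019, (cx,cy)=(0.2621,-0.9650)
solve A·x = −loads:
  F[0-1] = -3141.6365 N (compression)
  F[0-2] = -1484.4846 N (compression)
  F[1-2] = +1032.0941 N (tension)
  F[1-3] = +2989.8292 N (tension)
  F[2-3] = -1059.0929 N (compression)
  F[2-4] = -934.6269 N (compression)
  F[3-4] = +1332.9149 N (tension)
  F[3-5] = +2288.0030 N (tension)
  F[4-5] = -1351.3388 N (compression)
  F[4-6] = -155.2505 N (compression)
  F[5-6] = +592.2643 N (tension)
  Rx@0 = +2414.8900 N
  Ry@0 = +3000.7042 N
  Ry@6 = -571.5542 N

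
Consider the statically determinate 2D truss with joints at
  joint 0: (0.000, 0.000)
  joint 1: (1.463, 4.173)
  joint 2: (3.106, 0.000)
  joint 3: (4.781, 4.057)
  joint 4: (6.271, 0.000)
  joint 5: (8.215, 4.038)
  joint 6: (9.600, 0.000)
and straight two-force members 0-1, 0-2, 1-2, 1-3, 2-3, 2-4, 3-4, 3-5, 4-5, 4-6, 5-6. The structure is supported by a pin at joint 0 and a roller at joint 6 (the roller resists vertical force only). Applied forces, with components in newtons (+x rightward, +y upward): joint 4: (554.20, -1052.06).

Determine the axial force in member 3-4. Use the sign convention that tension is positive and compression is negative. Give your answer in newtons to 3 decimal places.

391.981

N=7 nodes, M=11 members, R=3 reactions → 2N=14, M+R=14
member 0 (0-1): L=4.4220, (cx,cy)=(0.3308,0.9437)
member 1 (0-2): L=3.1060, (cx,cy)=(1.0000,0.0000)
member 2 (1-2): L=4.4848, (cx,cy)=(0.3663,-0.9305)
member 3 (1-3): L=3.3200, (cx,cy)=(0.9994,-0.0349)
member 4 (2-3): L=4.3892, (cx,cy)=(0.3816,0.9243)
member 5 (2-4): L=3.1650, (cx,cy)=(1.0000,0.0000)
member 6 (3-4): L=4.3220, (cx,cy)=(0.3448,-0.9387)
member 7 (3-5): L=3.4341, (cx,cy)=(1.0000,-0.0055)
member 8 (4-5): L=4.4816, (cx,cy)=(0.4338,0.9010)
member 9 (4-6): L=3.3290, (cx,cy)=(1.0000,0.0000)
member 10 (5-6): L=4.2689, (cx,cy)=(0.3244,-0.9459)
solve A·x = −loads:
  F[0-1] = -386.5946 N (compression)
  F[0-2] = +682.1025 N (tension)
  F[1-2] = +402.4273 N (tension)
  F[1-3] = -275.4996 N (compression)
  F[2-3] = -405.1085 N (compression)
  F[2-4] = +984.1291 N (tension)
  F[3-4] = +391.9809 N (tension)
  F[3-5] = -565.0735 N (compression)
  F[4-5] = +759.2606 N (tension)
  F[4-6] = +235.7163 N (tension)
  F[5-6] = -726.5369 N (compression)
  Rx@0 = -554.2000 N
  Ry@0 = +364.8237 N
  Ry@6 = +687.2363 N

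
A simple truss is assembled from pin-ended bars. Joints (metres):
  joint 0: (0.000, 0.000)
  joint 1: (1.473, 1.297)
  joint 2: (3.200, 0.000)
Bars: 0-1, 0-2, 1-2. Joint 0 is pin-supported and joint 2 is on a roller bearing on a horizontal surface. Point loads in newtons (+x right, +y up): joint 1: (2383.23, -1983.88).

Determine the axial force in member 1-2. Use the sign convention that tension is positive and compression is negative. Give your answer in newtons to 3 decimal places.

N=3 nodes, M=3 members, R=3 reactions → 2N=6, M+R=6
member 0 (0-1): L=1.9626, (cx,cy)=(0.7505,0.6608)
member 1 (0-2): L=3.2000, (cx,cy)=(1.0000,0.0000)
member 2 (1-2): L=2.1598, (cx,cy)=(0.7996,-0.6005)
solve A·x = −loads:
  F[0-1] = -158.4670 N (compression)
  F[0-2] = +2502.1629 N (tension)
  F[1-2] = -3129.2256 N (compression)
  Rx@0 = -2383.2300 N
  Ry@0 = +104.7223 N
  Ry@2 = +1879.1577 N

-3129.226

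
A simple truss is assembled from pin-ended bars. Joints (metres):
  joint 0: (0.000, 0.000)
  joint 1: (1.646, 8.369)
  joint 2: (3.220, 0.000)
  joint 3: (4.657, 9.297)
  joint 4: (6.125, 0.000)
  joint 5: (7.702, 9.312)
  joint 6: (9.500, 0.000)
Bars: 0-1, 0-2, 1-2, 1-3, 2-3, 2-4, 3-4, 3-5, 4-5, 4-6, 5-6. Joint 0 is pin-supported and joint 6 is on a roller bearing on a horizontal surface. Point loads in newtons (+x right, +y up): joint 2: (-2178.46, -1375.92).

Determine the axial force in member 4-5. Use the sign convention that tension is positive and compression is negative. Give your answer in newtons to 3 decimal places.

473.850

N=7 nodes, M=11 members, R=3 reactions → 2N=14, M+R=14
member 0 (0-1): L=8.5293, (cx,cy)=(0.1930,0.9812)
member 1 (0-2): L=3.2200, (cx,cy)=(1.0000,0.0000)
member 2 (1-2): L=8.5157, (cx,cy)=(0.1848,-0.9828)
member 3 (1-3): L=3.1508, (cx,cy)=(0.9556,0.2945)
member 4 (2-3): L=9.4074, (cx,cy)=(0.1528,0.9883)
member 5 (2-4): L=2.9050, (cx,cy)=(1.0000,0.0000)
member 6 (3-4): L=9.4122, (cx,cy)=(0.1560,-0.9878)
member 7 (3-5): L=3.0450, (cx,cy)=(1.0000,0.0049)
member 8 (4-5): L=9.4446, (cx,cy)=(0.1670,0.9860)
member 9 (4-6): L=3.3750, (cx,cy)=(1.0000,0.0000)
member 10 (5-6): L=9.4840, (cx,cy)=(0.1896,-0.9819)
solve A·x = −loads:
  F[0-1] = -926.9805 N (compression)
  F[0-2] = -1999.5702 N (compression)
  F[1-2] = +821.7672 N (tension)
  F[1-3] = -346.1346 N (compression)
  F[2-3] = +575.0607 N (tension)
  F[2-4] = +242.9389 N (tension)
  F[3-4] = -472.9862 N (compression)
  F[3-5] = -169.1702 N (compression)
  F[4-5] = +473.8500 N (tension)
  F[4-6] = +90.0476 N (tension)
  F[5-6] = -474.9783 N (compression)
  Rx@0 = +2178.4600 N
  Ry@0 = +909.5555 N
  Ry@6 = +466.3645 N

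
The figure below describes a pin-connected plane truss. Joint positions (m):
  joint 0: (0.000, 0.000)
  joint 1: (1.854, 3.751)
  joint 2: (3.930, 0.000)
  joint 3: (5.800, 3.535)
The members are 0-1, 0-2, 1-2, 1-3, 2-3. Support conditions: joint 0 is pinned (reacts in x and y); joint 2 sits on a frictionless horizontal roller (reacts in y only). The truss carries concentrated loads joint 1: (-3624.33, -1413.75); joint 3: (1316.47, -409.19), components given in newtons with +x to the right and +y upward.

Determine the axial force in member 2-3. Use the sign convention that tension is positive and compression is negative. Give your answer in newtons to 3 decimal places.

-370.659

N=4 nodes, M=5 members, R=3 reactions → 2N=8, M+R=8
member 0 (0-1): L=4.1842, (cx,cy)=(0.4431,0.8965)
member 1 (0-2): L=3.9300, (cx,cy)=(1.0000,0.0000)
member 2 (1-2): L=4.2872, (cx,cy)=(0.4842,-0.8749)
member 3 (1-3): L=3.9519, (cx,cy)=(0.9985,-0.0547)
member 4 (2-3): L=3.9991, (cx,cy)=(0.4676,0.8839)
solve A·x = −loads:
  F[0-1] = -3153.6931 N (compression)
  F[0-2] = -910.4644 N (compression)
  F[1-2] = +1522.2821 N (tension)
  F[1-3] = +1492.0207 N (tension)
  F[2-3] = -370.6591 N (compression)
  Rx@0 = +2307.8600 N
  Ry@0 = +2827.2010 N
  Ry@2 = -1004.2610 N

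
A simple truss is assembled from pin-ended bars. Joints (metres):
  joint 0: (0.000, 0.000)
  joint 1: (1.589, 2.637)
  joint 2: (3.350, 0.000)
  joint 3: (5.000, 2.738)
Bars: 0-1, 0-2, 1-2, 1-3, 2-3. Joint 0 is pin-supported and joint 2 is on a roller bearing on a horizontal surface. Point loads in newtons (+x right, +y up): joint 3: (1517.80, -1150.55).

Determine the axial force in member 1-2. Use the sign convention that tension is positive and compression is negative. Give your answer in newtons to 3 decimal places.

N=4 nodes, M=5 members, R=3 reactions → 2N=8, M+R=8
member 0 (0-1): L=3.0787, (cx,cy)=(0.5161,0.8565)
member 1 (0-2): L=3.3500, (cx,cy)=(1.0000,0.0000)
member 2 (1-2): L=3.1709, (cx,cy)=(0.5554,-0.8316)
member 3 (1-3): L=3.4125, (cx,cy)=(0.9996,0.0296)
member 4 (2-3): L=3.1967, (cx,cy)=(0.5162,0.8565)
solve A·x = −loads:
  F[0-1] = +2109.9490 N (tension)
  F[0-2] = +428.8155 N (tension)
  F[1-2] = -2092.9739 N (compression)
  F[1-3] = +2252.3148 N (tension)
  F[2-3] = -1421.1504 N (compression)
  Rx@0 = -1517.8000 N
  Ry@0 = -1807.2071 N
  Ry@2 = +2957.7571 N

-2092.974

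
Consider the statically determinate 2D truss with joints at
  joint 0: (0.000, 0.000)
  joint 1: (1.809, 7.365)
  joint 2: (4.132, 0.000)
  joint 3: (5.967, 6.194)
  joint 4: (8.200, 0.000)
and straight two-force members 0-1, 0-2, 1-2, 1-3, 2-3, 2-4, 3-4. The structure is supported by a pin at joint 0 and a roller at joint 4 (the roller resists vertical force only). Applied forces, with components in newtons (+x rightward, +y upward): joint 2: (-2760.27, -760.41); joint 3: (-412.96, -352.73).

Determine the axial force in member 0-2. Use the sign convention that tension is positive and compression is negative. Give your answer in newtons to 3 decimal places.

-2980.361

N=5 nodes, M=7 members, R=3 reactions → 2N=10, M+R=10
member 0 (0-1): L=7.5839, (cx,cy)=(0.2385,0.9711)
member 1 (0-2): L=4.1320, (cx,cy)=(1.0000,0.0000)
member 2 (1-2): L=7.7227, (cx,cy)=(0.3008,-0.9537)
member 3 (1-3): L=4.3197, (cx,cy)=(0.9626,-0.2711)
member 4 (2-3): L=6.4601, (cx,cy)=(0.2841,0.9588)
member 5 (2-4): L=4.0680, (cx,cy)=(1.0000,0.0000)
member 6 (3-4): L=6.5842, (cx,cy)=(0.3391,-0.9407)
solve A·x = −loads:
  F[0-1] = -808.5673 N (compression)
  F[0-2] = -2980.3614 N (compression)
  F[1-2] = +966.1349 N (tension)
  F[1-3] = -502.2923 N (compression)
  F[2-3] = -167.8954 N (compression)
  F[2-4] = +118.2157 N (tension)
  F[3-4] = -348.5704 N (compression)
  Rx@0 = +3173.2300 N
  Ry@0 = +785.2278 N
  Ry@4 = +327.9122 N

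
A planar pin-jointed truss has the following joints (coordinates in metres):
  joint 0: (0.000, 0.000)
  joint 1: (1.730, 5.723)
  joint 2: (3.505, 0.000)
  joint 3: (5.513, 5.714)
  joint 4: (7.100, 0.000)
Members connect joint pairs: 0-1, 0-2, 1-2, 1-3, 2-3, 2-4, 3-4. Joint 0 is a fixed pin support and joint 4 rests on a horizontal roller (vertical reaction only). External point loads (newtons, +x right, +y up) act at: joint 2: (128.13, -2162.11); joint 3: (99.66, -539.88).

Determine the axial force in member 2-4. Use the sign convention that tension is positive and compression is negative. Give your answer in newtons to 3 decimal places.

435.151

N=5 nodes, M=7 members, R=3 reactions → 2N=10, M+R=10
member 0 (0-1): L=5.9788, (cx,cy)=(0.2894,0.9572)
member 1 (0-2): L=3.5050, (cx,cy)=(1.0000,0.0000)
member 2 (1-2): L=5.9919, (cx,cy)=(0.2962,-0.9551)
member 3 (1-3): L=3.7830, (cx,cy)=(1.0000,-0.0024)
member 4 (2-3): L=6.0566, (cx,cy)=(0.3315,0.9434)
member 5 (2-4): L=3.5950, (cx,cy)=(1.0000,0.0000)
member 6 (3-4): L=5.9303, (cx,cy)=(0.2676,-0.9635)
solve A·x = −loads:
  F[0-1] = -1185.9620 N (compression)
  F[0-2] = +570.9569 N (tension)
  F[1-2] = +1190.3087 N (tension)
  F[1-3] = -695.7755 N (compression)
  F[2-3] = +1086.6894 N (tension)
  F[2-4] = +435.1508 N (tension)
  F[3-4] = -1626.0688 N (compression)
  Rx@0 = -227.7900 N
  Ry@0 = +1135.2279 N
  Ry@4 = +1566.7621 N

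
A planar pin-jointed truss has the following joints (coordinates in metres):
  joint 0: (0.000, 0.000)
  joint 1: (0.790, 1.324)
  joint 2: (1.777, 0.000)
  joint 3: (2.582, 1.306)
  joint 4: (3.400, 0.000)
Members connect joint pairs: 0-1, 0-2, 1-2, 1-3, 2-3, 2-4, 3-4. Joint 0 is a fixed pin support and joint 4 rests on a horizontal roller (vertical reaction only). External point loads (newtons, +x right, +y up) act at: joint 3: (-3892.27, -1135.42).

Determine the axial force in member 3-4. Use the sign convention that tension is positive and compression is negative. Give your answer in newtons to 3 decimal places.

N=5 nodes, M=7 members, R=3 reactions → 2N=10, M+R=10
member 0 (0-1): L=1.5418, (cx,cy)=(0.5124,0.8587)
member 1 (0-2): L=1.7770, (cx,cy)=(1.0000,0.0000)
member 2 (1-2): L=1.6514, (cx,cy)=(0.5977,-0.8017)
member 3 (1-3): L=1.7921, (cx,cy)=(0.9999,-0.0100)
member 4 (2-3): L=1.5342, (cx,cy)=(0.5247,0.8513)
member 5 (2-4): L=1.6230, (cx,cy)=(1.0000,0.0000)
member 6 (3-4): L=1.5410, (cx,cy)=(0.5308,-0.8475)
solve A·x = −loads:
  F[0-1] = -2059.1086 N (compression)
  F[0-2] = -2837.1914 N (compression)
  F[1-2] = +2235.4820 N (tension)
  F[1-3] = -2391.2846 N (compression)
  F[2-3] = -2105.3962 N (compression)
  F[2-4] = -396.3719 N (compression)
  F[3-4] = +746.7228 N (tension)
  Rx@0 = +3892.2700 N
  Ry@0 = +1768.2583 N
  Ry@4 = -632.8383 N

746.723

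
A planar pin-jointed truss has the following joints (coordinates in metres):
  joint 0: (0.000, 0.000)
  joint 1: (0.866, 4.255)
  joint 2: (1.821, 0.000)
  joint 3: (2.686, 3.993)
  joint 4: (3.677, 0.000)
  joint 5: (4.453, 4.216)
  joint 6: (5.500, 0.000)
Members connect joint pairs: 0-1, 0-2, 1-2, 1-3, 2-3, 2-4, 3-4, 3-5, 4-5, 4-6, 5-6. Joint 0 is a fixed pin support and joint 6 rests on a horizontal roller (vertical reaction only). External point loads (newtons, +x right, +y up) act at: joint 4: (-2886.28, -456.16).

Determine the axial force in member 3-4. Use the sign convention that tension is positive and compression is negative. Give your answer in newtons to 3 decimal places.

138.229

N=7 nodes, M=11 members, R=3 reactions → 2N=14, M+R=14
member 0 (0-1): L=4.3422, (cx,cy)=(0.1994,0.9799)
member 1 (0-2): L=1.8210, (cx,cy)=(1.0000,0.0000)
member 2 (1-2): L=4.3609, (cx,cy)=(0.2190,-0.9757)
member 3 (1-3): L=1.8388, (cx,cy)=(0.9898,-0.1425)
member 4 (2-3): L=4.0856, (cx,cy)=(0.2117,0.9773)
member 5 (2-4): L=1.8560, (cx,cy)=(1.0000,0.0000)
member 6 (3-4): L=4.1141, (cx,cy)=(0.2409,-0.9706)
member 7 (3-5): L=1.7810, (cx,cy)=(0.9921,0.1252)
member 8 (4-5): L=4.2868, (cx,cy)=(0.1810,0.9835)
member 9 (4-6): L=1.8230, (cx,cy)=(1.0000,0.0000)
member 10 (5-6): L=4.3441, (cx,cy)=(0.2410,-0.9705)
solve A·x = −loads:
  F[0-1] = -154.2960 N (compression)
  F[0-2] = -2855.5077 N (compression)
  F[1-2] = +164.8232 N (tension)
  F[1-3] = -67.5568 N (compression)
  F[2-3] = -164.5526 N (compression)
  F[2-4] = -2784.5737 N (compression)
  F[3-4] = +138.2287 N (tension)
  F[3-5] = -136.0732 N (compression)
  F[4-5] = +327.4104 N (tension)
  F[4-6] = +75.7346 N (tension)
  F[5-6] = -314.2270 N (compression)
  Rx@0 = +2886.2800 N
  Ry@0 = +151.1963 N
  Ry@6 = +304.9637 N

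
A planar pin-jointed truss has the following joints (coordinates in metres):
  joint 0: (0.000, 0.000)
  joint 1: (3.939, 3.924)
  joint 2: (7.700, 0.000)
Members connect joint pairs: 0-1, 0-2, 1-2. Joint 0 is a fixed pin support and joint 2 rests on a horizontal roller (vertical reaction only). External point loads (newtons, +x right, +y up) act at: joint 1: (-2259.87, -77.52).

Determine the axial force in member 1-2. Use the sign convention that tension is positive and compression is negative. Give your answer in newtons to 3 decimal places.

N=3 nodes, M=3 members, R=3 reactions → 2N=6, M+R=6
member 0 (0-1): L=5.5600, (cx,cy)=(0.7085,0.7058)
member 1 (0-2): L=7.7000, (cx,cy)=(1.0000,0.0000)
member 2 (1-2): L=5.4353, (cx,cy)=(0.6920,-0.7219)
solve A·x = −loads:
  F[0-1] = -1685.4497 N (compression)
  F[0-2] = -1065.8057 N (compression)
  F[1-2] = +1540.2856 N (tension)
  Rx@0 = +2259.8700 N
  Ry@0 = +1189.5172 N
  Ry@2 = -1111.9972 N

1540.286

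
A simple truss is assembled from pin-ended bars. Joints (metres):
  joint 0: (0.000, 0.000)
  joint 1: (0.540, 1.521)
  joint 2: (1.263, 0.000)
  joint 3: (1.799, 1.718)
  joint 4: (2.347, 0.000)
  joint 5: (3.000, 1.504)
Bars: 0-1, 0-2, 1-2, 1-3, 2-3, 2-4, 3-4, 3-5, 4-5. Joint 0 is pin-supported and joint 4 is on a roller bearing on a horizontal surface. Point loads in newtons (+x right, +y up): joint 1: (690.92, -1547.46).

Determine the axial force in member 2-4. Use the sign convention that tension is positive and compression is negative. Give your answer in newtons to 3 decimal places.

256.392

N=6 nodes, M=9 members, R=3 reactions → 2N=12, M+R=12
member 0 (0-1): L=1.6140, (cx,cy)=(0.3346,0.9424)
member 1 (0-2): L=1.2630, (cx,cy)=(1.0000,0.0000)
member 2 (1-2): L=1.6841, (cx,cy)=(0.4293,-0.9032)
member 3 (1-3): L=1.2743, (cx,cy)=(0.9880,0.1546)
member 4 (2-3): L=1.7997, (cx,cy)=(0.2978,0.9546)
member 5 (2-4): L=1.0840, (cx,cy)=(1.0000,0.0000)
member 6 (3-4): L=1.8033, (cx,cy)=(0.3039,-0.9527)
member 7 (3-5): L=1.2199, (cx,cy)=(0.9845,-0.1754)
member 8 (4-5): L=1.6396, (cx,cy)=(0.3983,0.9173)
solve A·x = −loads:
  F[0-1] = -789.1375 N (compression)
  F[0-2] = +954.9414 N (tension)
  F[1-2] = -982.3670 N (compression)
  F[1-3] = -539.6883 N (compression)
  F[2-3] = +929.4095 N (tension)
  F[2-4] = +256.3924 N (tension)
  F[3-4] = -843.7007 N (compression)
  F[3-5] = -0.0000 N (tension)
  F[4-5] = +0.0000 N (tension)
  Rx@0 = -690.9200 N
  Ry@0 = +743.6604 N
  Ry@4 = +803.7996 N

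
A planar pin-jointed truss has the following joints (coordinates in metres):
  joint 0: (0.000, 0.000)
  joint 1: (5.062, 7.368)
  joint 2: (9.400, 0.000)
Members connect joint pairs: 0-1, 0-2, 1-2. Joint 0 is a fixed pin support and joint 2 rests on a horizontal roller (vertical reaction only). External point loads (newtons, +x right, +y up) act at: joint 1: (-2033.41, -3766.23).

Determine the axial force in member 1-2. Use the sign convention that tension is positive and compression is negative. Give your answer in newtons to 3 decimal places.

N=3 nodes, M=3 members, R=3 reactions → 2N=6, M+R=6
member 0 (0-1): L=8.9393, (cx,cy)=(0.5663,0.8242)
member 1 (0-2): L=9.4000, (cx,cy)=(1.0000,0.0000)
member 2 (1-2): L=8.5502, (cx,cy)=(0.5074,-0.8617)
solve A·x = −loads:
  F[0-1] = -4042.4930 N (compression)
  F[0-2] = +255.7039 N (tension)
  F[1-2] = -503.9916 N (compression)
  Rx@0 = +2033.4100 N
  Ry@0 = +3331.9224 N
  Ry@2 = +434.3076 N

-503.992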